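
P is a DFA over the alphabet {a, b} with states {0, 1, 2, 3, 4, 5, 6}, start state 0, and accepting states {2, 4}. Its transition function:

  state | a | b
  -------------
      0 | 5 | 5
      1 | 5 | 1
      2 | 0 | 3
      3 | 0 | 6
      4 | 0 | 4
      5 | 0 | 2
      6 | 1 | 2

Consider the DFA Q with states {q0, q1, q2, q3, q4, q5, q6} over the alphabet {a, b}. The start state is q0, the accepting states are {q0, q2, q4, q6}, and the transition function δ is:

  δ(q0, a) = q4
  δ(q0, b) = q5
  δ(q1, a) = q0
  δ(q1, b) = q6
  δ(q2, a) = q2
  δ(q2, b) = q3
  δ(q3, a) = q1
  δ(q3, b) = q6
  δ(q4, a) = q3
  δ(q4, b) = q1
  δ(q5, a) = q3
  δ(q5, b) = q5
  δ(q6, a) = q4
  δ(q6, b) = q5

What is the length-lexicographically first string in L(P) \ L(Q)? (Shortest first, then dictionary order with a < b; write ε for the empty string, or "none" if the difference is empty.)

The string ab is accepted by P but not by Q.
No shorter string lies in the difference, and ab is the lexicographically first length-2 string in L(P) \ L(Q).

ab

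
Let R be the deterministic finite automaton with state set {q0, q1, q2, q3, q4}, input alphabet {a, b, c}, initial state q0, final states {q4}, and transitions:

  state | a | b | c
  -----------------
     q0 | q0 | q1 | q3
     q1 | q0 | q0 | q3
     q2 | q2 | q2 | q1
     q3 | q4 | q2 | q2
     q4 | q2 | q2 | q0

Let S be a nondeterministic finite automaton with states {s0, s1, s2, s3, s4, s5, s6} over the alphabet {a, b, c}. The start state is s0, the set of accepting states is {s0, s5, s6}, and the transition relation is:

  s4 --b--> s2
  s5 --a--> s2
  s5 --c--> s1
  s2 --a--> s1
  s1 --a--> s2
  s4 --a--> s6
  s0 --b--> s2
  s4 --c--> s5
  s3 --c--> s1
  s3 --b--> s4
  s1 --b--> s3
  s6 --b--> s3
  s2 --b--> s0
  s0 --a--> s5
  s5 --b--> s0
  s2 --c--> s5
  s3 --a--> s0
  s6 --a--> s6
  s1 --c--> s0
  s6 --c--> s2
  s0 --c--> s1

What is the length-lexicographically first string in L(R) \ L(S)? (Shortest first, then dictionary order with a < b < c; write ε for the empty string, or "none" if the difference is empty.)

The string ca is accepted by R but not by S.
No shorter string lies in the difference, and ca is the lexicographically first length-2 string in L(R) \ L(S).

ca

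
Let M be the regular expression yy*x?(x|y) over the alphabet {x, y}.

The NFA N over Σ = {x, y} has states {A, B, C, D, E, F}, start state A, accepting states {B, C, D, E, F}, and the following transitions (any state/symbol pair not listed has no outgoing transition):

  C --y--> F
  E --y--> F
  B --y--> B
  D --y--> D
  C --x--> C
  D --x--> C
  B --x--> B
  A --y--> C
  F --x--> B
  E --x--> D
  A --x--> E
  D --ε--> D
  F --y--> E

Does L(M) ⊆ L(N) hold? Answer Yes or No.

Yes

Converting the expression M to a DFA (subset construction, then merging equivalent states) gives the minimal DFA with states {m0, m1, m2, m3, m4, m5}, start state m0, accepting states {m3, m4, m5} and transitions m0: x→m1, y→m2; m1: x→m1, y→m1; m2: x→m3, y→m4; m3: x→m5, y→m5; m4: x→m3, y→m4; m5: x→m1, y→m1.
Exploring the product automaton M × N from the start pair (m0, A), following both machines on each input symbol, reaches 16 state pairs: (m0, A), (m1, E), (m2, C), (m1, D), (m1, F), (m3, C), (m4, F), (m1, C), (m1, B), (m5, C), (m5, F), (m3, B), (m4, E), (m5, B), (m3, D), (m5, D).
M accepts in {m3, m4, m5} and N accepts in {B, C, D, E, F}. The reachable pairs whose M-component is accepting are (m3, C), (m4, F), (m5, C), (m5, F), (m3, B), (m4, E), (m5, B), (m3, D), (m5, D); in each of them the N-component is accepting too, so the product for L(M) \ L(N) (M-component accepting, N-component rejecting) has no reachable accepting pair and the difference is empty.
Hence every string in L(M) is also in L(N).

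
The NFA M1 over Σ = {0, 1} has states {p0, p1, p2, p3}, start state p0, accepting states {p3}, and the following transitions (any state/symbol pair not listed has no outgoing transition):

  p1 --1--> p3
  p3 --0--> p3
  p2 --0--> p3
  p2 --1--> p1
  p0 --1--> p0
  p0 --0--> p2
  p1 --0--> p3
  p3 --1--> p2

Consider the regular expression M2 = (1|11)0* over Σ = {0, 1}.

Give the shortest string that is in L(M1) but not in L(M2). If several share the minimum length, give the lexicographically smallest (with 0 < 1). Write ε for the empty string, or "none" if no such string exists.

The string 00 is accepted by M1 but not by M2.
No shorter string lies in the difference, and 00 is the lexicographically first length-2 string in L(M1) \ L(M2).

00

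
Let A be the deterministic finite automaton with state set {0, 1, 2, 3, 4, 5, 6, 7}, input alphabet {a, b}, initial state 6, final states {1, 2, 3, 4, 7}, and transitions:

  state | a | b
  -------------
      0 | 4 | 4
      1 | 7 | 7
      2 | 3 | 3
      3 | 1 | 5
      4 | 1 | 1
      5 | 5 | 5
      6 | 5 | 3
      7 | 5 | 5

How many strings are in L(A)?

4

The useful subgraph on states {1, 3, 6, 7} is acyclic, so L(A) is finite; the longest accepting path visits 4 useful states, giving maximum string length 3.
Counting accepting paths from 6 by length: 1 of length 1, 1 of length 2, 2 of length 3. Total 4.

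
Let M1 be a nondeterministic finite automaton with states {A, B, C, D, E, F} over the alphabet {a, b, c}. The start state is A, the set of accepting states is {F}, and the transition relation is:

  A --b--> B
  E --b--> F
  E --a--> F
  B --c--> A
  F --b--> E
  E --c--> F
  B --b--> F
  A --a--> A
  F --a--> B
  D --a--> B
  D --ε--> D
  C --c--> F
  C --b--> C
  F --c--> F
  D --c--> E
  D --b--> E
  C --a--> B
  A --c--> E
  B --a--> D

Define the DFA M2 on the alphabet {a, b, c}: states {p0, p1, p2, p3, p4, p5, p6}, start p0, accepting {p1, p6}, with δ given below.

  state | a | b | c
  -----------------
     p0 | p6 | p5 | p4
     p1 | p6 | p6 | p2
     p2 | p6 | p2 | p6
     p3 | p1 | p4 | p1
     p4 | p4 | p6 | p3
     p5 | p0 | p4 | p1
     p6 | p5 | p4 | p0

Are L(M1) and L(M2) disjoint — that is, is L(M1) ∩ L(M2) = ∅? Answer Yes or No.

The string cb is accepted by both M1 and M2.
Hence L(M1) ∩ L(M2) ≠ ∅.

No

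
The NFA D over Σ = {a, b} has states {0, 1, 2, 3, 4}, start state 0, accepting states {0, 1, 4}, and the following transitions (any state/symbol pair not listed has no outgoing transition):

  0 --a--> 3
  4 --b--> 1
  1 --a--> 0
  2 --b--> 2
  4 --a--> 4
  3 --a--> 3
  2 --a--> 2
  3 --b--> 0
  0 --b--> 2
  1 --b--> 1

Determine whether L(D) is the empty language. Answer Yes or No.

The empty string ε is accepted: the run 0 ends in the accepting state 0.
Since at least one string is accepted, L(D) is not empty.

No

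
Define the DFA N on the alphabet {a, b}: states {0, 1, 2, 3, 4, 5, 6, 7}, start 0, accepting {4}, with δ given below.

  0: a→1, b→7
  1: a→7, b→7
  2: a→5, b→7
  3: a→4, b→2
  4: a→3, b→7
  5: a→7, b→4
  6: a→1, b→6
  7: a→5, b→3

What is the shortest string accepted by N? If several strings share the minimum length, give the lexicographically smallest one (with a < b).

bab

A breadth-first search from 0 reaches an accepting state first via the path 0 → 7 → 5 → 4 on input bab.
No string of length < 3 is accepted (BFS exhausts all shorter strings without reaching an accepting state), and bab is the lexicographically least accepting string of length 3.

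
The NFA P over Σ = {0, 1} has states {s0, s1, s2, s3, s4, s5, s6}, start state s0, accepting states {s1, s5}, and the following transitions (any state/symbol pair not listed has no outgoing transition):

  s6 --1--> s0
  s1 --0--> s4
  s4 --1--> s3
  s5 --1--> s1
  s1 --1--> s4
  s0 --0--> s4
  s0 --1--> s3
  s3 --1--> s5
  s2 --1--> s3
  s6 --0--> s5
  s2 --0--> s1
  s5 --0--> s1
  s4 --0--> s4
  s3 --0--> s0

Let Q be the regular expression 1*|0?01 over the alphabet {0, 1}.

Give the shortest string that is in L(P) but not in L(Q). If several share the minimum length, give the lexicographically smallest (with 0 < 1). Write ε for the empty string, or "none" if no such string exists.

The string 011 is accepted by P but not by Q.
No shorter string lies in the difference, and 011 is the lexicographically first length-3 string in L(P) \ L(Q).

011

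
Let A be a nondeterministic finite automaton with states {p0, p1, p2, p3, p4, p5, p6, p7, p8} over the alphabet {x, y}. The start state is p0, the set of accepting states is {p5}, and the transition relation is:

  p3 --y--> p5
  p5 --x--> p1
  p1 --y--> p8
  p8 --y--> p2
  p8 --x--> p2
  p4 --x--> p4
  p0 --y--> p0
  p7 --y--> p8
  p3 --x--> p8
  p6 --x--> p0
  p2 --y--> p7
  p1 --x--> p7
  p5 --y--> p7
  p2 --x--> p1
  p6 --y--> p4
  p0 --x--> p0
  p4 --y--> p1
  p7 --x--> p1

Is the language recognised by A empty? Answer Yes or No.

The states reachable from the start state are {p0}.
None of the accepting states {p5} is reachable, so no string is accepted and L(A) = ∅.

Yes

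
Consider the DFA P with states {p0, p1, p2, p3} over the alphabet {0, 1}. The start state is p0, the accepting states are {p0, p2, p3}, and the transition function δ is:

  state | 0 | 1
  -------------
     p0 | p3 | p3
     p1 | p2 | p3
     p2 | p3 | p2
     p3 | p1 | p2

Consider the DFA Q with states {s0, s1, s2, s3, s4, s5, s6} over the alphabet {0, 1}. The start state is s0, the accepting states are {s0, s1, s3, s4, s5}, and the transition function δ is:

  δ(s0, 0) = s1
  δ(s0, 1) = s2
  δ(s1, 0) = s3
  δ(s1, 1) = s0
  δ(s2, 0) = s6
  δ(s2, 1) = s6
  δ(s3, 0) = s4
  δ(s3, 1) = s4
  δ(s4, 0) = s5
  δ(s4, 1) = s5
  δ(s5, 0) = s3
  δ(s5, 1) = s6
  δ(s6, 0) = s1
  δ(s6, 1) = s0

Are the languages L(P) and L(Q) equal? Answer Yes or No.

No

The string 1 is accepted by P but rejected by Q.
So L(P) ≠ L(Q).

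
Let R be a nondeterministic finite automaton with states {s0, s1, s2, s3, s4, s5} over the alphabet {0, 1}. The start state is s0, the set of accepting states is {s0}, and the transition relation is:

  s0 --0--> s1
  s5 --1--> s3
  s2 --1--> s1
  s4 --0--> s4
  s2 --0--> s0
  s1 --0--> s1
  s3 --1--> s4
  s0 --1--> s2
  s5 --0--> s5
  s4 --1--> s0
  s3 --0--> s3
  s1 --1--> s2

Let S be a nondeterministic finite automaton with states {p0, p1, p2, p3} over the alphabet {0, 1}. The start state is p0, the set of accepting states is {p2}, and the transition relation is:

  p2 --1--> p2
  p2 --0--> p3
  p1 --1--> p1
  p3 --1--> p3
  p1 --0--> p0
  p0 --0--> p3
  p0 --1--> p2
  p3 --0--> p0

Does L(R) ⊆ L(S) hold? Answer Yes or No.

No

The empty string ε is in L(R) but not in L(S).
So L(R) ⊄ L(S).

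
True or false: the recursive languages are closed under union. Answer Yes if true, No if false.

Run a decider for L₁ and then a decider for L₂ on the input and accept if either accepts; both sub-runs halt, so this is again a decider.
So the recursive languages are closed under union.

Yes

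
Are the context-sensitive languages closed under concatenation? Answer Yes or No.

With disjoint nonterminals (and terminals first replaced by fresh nonterminal copies so contexts cannot straddle the boundary), S → S₁S₂ added to two noncontracting grammars is noncontracting and generates L₁L₂; equivalently an LBA guesses the split point and checks each part in place.
So the context-sensitive languages are closed under concatenation.

Yes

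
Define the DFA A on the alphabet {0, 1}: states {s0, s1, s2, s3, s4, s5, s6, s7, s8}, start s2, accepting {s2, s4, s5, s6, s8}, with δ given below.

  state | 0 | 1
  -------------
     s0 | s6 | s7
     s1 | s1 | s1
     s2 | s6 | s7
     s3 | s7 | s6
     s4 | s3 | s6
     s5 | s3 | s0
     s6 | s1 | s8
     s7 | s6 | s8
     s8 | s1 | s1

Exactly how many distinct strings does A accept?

The useful subgraph on states {s2, s6, s7, s8} is acyclic, so L(A) is finite; the longest accepting path visits 4 useful states, giving maximum string length 3.
Counting accepting paths from s2 by length: 1 of length 0, 1 of length 1, 3 of length 2, 1 of length 3. Total 6.

6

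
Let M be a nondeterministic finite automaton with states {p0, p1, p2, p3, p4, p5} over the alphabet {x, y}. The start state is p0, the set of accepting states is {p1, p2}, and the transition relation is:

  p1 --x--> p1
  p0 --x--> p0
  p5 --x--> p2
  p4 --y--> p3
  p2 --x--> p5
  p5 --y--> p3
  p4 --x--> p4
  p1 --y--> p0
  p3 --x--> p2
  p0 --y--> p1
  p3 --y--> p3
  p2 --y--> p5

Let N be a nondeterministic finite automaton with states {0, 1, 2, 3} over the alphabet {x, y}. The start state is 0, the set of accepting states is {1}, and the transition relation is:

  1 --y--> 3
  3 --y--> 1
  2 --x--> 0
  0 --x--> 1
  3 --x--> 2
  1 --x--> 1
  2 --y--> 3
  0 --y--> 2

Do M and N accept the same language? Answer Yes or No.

No

The string y is accepted by M but rejected by N.
So L(M) ≠ L(N).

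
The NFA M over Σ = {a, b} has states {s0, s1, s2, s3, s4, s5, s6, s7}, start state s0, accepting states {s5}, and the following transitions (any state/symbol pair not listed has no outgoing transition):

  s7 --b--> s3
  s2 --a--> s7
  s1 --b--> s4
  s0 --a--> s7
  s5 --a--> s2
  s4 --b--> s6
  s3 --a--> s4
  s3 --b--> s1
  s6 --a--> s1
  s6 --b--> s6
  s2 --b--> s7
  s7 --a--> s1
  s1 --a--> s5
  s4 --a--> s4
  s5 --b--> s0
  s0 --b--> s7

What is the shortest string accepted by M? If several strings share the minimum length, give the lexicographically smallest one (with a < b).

aaa

A breadth-first search from s0 reaches an accepting state first via the path s0 → s7 → s1 → s5 on input aaa.
No string of length < 3 is accepted (BFS exhausts all shorter strings without reaching an accepting state), and aaa is the lexicographically least accepting string of length 3.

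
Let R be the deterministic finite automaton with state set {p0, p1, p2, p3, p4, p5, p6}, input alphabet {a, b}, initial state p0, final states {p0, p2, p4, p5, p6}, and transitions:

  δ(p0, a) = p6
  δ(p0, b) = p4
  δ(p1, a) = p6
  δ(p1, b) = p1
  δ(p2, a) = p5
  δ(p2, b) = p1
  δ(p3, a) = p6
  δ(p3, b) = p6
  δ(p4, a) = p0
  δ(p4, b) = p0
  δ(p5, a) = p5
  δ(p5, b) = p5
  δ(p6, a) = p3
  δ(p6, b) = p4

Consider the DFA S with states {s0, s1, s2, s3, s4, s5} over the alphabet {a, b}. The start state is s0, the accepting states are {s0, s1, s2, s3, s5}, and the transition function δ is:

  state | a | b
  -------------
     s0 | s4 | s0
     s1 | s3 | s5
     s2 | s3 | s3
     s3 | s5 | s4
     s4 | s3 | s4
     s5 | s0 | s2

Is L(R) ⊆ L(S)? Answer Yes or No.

The string a is in L(R) but not in L(S).
So L(R) ⊄ L(S).

No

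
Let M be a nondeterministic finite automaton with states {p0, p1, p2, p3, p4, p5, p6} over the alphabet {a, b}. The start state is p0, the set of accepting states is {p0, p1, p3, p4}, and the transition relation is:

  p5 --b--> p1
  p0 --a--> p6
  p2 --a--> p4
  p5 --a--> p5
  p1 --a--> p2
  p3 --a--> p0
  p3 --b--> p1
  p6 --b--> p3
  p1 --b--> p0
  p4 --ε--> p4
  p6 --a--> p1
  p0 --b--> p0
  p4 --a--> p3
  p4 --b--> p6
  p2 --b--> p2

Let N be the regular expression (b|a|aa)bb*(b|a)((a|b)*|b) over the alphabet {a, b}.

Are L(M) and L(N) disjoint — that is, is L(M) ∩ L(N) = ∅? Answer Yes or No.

The string aba is accepted by both M and N.
Hence L(M) ∩ L(N) ≠ ∅.

No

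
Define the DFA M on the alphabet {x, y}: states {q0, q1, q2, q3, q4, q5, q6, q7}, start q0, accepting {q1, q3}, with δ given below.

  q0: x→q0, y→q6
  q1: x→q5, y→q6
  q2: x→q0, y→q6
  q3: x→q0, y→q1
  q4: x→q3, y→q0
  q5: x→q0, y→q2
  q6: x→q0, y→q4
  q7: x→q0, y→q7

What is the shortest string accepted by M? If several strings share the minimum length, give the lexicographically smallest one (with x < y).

A breadth-first search from q0 reaches an accepting state first via the path q0 → q6 → q4 → q3 on input yyx.
No string of length < 3 is accepted (BFS exhausts all shorter strings without reaching an accepting state), and yyx is the lexicographically least accepting string of length 3.

yyx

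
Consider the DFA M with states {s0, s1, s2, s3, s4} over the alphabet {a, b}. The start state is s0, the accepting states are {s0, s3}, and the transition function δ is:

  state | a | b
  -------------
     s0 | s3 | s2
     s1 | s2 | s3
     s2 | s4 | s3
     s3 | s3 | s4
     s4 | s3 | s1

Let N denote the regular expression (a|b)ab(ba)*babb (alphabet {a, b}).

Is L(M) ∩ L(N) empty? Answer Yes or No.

Converting the expression N to a DFA (subset construction, then merging equivalent states) gives the minimal DFA with states {n0, n1, n2, n3, n4, n5, n6, n7, n8}, start state n0, accepting states {n8} and transitions n0: a→n1, b→n1; n1: a→n2, b→n3; n2: a→n3, b→n4; n3: a→n3, b→n3; n4: a→n3, b→n5; n5: a→n6, b→n3; n6: a→n3, b→n7; n7: a→n6, b→n8; n8: a→n3, b→n3.
Exploring the product automaton M × N from the start pair (s0, n0), following both machines on each input symbol, reaches 19 state pairs: (s0, n0), (s3, n1), (s2, n1), (s3, n2), (s4, n3), (s4, n2), (s3, n3), (s4, n4), (s1, n3), (s1, n4), (s1, n5), (s2, n3), (s3, n5), (s2, n6), (s3, n6), (s3, n7), (s4, n7), (s4, n8), (s1, n8).
M accepts in {s0, s3} and N accepts in {n8}; no reachable pair has both components accepting, so no string drives both machines to acceptance simultaneously and L(M) ∩ L(N) = ∅.
So no string is accepted by both, and the intersection is empty.

Yes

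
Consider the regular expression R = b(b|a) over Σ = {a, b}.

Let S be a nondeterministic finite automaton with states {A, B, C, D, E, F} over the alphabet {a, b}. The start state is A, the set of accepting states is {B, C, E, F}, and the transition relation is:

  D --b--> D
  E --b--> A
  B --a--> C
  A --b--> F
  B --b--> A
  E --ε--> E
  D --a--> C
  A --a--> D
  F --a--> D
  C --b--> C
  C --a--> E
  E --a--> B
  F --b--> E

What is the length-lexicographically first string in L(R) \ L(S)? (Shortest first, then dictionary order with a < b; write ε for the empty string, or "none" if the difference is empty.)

ba

The string ba is accepted by R but not by S.
No shorter string lies in the difference, and ba is the lexicographically first length-2 string in L(R) \ L(S).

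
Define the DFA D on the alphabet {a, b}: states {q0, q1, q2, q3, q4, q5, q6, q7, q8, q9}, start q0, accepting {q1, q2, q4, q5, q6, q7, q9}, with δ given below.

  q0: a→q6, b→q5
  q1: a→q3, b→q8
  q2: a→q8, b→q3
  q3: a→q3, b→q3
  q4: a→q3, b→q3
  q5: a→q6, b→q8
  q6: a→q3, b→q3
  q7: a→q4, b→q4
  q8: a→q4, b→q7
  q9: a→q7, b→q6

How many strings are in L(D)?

7

The useful subgraph on states {q0, q4, q5, q6, q7, q8} is acyclic, so L(D) is finite; the longest accepting path visits 5 useful states, giving maximum string length 4.
Counting accepting paths from q0 by length: 2 of length 1, 1 of length 2, 2 of length 3, 2 of length 4. Total 7.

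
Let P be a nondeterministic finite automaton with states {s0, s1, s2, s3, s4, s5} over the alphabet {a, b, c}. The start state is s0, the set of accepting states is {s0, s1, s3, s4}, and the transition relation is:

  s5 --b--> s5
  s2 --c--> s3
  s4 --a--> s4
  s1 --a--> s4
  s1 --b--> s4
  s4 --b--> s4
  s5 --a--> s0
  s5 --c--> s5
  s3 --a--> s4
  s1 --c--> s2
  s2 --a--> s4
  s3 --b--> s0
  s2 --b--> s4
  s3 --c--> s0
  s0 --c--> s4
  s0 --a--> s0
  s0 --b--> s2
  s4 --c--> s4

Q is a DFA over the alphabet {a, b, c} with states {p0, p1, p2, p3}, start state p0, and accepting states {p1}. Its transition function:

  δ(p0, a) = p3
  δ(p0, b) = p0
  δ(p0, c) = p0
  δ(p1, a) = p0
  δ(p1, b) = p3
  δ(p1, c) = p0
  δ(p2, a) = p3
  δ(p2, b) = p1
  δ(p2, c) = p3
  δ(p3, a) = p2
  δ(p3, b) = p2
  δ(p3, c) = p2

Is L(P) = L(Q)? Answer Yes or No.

The empty string ε is accepted by P but rejected by Q.
So L(P) ≠ L(Q).

No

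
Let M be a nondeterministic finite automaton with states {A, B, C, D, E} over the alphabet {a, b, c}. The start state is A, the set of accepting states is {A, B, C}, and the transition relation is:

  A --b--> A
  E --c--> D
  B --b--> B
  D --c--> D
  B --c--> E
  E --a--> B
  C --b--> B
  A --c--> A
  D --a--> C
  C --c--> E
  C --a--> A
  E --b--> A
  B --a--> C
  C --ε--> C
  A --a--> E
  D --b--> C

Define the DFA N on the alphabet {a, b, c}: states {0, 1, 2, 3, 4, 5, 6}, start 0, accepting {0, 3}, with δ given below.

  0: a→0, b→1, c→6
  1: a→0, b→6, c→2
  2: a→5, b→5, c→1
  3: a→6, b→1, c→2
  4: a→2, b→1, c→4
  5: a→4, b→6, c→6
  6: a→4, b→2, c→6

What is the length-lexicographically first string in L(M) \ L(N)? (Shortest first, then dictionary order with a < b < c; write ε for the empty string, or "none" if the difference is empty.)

b

The string b is accepted by M but not by N.
No shorter string lies in the difference, and b is the lexicographically first length-1 string in L(M) \ L(N).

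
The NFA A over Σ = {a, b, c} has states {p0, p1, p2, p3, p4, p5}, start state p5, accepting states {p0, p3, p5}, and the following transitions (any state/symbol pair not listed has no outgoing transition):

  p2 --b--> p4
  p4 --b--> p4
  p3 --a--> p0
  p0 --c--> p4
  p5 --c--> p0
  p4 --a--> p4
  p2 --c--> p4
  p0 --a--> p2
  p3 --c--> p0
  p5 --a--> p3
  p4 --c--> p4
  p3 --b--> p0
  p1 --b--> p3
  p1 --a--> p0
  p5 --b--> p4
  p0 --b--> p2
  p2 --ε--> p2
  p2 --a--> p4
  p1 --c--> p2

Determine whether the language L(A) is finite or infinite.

finite

The useful states (reachable from p5 and able to reach an accepting state) are {p0, p3, p5}.
Restricted to these states the transition graph has no cycle, so every accepting path has bounded length and L is finite.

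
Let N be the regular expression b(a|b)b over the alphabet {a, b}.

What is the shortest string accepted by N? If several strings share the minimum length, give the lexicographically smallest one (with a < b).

bab

By inspection of the expression, no string of length less than 3 matches, and bab is the lexicographically first match of length 3.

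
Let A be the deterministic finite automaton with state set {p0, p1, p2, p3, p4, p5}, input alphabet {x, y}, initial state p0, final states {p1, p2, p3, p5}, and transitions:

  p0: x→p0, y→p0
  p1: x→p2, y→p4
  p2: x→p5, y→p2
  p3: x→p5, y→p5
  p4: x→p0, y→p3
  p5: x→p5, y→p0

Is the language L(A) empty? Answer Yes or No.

Yes

The states reachable from the start state are {p0}.
None of the accepting states {p1, p2, p3, p5} is reachable, so no string is accepted and L(A) = ∅.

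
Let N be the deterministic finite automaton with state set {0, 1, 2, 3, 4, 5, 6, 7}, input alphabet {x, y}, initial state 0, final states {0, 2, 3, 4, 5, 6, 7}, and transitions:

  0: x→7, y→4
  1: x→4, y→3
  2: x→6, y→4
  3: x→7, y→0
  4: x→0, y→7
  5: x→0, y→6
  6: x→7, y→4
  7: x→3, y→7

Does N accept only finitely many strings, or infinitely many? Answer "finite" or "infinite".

State 0 is reachable from the start and can reach an accepting state, and it lies on the cycle 0 → 4 → 0.
Traversing that cycle any number of times yields accepted strings of unbounded length, so the language is infinite.

infinite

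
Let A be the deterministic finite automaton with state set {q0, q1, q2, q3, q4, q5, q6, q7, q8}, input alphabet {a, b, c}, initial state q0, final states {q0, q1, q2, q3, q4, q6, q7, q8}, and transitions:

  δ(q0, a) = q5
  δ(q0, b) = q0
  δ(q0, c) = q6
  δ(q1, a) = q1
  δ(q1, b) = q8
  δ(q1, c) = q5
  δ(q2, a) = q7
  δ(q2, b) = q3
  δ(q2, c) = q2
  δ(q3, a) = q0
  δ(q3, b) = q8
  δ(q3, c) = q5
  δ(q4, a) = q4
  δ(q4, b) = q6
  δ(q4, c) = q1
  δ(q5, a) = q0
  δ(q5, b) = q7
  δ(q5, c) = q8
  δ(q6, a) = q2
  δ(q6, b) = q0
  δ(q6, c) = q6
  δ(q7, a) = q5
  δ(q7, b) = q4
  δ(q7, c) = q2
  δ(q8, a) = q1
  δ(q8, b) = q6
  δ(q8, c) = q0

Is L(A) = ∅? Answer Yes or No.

No

The empty string ε is accepted: the run q0 ends in the accepting state q0.
Since at least one string is accepted, L(A) is not empty.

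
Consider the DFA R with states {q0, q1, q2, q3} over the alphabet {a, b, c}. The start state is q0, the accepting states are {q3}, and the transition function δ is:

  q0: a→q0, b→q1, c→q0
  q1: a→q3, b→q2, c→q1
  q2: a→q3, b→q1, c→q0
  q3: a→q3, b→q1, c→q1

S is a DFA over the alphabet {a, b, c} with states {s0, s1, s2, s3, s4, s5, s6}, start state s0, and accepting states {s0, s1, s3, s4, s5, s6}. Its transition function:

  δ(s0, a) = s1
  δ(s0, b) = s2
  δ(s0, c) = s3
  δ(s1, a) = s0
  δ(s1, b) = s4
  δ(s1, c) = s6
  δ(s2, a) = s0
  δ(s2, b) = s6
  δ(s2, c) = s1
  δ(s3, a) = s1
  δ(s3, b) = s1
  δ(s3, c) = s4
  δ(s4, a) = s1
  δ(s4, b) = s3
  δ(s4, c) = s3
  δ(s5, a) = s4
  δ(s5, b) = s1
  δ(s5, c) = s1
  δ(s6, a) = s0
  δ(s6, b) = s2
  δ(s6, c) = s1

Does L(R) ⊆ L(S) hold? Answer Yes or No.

Exploring the product automaton R × S from the start pair (q0, s0), following both machines on each input symbol, reaches 17 state pairs: (q0, s0), (q0, s1), (q1, s2), (q0, s3), (q1, s4), (q0, s6), (q3, s0), (q2, s6), (q1, s1), (q0, s4), (q3, s1), (q2, s3), (q1, s3), (q2, s4), (q1, s6), (q2, s1), (q2, s2).
R accepts in {q3} and S accepts in {s0, s1, s3, s4, s5, s6}. The reachable pairs whose R-component is accepting are (q3, s0), (q3, s1); in each of them the S-component is accepting too, so the product for L(R) \ L(S) (R-component accepting, S-component rejecting) has no reachable accepting pair and the difference is empty.
Hence every string in L(R) is also in L(S).

Yes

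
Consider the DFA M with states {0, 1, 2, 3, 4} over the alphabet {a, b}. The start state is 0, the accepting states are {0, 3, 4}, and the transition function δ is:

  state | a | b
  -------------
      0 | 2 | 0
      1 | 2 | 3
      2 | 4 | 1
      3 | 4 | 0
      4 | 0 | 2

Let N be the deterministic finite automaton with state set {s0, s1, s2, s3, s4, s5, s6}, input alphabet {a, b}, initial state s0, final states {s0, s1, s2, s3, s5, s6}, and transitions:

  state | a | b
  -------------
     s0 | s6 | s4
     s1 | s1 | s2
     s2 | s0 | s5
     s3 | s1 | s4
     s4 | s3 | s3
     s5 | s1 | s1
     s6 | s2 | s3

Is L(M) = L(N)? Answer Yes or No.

The string b is accepted by M but rejected by N.
So L(M) ≠ L(N).

No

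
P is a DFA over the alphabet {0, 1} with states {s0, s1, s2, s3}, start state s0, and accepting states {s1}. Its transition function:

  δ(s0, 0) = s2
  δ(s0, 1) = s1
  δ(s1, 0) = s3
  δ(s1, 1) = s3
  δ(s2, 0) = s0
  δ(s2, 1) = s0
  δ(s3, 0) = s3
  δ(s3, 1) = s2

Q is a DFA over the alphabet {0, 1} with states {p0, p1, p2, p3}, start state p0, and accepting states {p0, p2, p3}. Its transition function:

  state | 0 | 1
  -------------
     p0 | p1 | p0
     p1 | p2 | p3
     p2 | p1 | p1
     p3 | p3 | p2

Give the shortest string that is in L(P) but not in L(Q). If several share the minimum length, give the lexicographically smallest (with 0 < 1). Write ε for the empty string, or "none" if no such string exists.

The string 001 is accepted by P but not by Q.
No shorter string lies in the difference, and 001 is the lexicographically first length-3 string in L(P) \ L(Q).

001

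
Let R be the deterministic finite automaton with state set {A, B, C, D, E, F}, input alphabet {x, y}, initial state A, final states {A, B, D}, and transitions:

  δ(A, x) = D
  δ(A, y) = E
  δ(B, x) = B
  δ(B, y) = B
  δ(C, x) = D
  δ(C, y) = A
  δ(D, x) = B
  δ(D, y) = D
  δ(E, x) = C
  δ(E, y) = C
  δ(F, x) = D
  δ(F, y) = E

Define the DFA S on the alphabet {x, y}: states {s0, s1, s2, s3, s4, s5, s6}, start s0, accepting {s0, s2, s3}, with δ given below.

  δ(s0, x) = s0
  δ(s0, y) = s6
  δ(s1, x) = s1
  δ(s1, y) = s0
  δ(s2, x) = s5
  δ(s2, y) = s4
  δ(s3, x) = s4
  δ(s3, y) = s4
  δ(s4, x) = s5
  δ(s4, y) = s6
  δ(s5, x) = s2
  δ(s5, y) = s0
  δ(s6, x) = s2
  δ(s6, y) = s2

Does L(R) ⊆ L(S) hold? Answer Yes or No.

The string xy is in L(R) but not in L(S).
So L(R) ⊄ L(S).

No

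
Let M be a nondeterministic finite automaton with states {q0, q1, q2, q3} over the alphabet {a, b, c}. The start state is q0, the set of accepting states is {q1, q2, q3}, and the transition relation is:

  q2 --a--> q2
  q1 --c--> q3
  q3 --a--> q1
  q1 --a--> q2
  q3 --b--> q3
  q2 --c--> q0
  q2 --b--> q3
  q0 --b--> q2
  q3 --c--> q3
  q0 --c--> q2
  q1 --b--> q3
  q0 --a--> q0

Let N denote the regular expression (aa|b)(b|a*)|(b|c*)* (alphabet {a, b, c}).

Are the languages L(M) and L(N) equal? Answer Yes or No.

No

The string ab is accepted by M but rejected by N.
So L(M) ≠ L(N).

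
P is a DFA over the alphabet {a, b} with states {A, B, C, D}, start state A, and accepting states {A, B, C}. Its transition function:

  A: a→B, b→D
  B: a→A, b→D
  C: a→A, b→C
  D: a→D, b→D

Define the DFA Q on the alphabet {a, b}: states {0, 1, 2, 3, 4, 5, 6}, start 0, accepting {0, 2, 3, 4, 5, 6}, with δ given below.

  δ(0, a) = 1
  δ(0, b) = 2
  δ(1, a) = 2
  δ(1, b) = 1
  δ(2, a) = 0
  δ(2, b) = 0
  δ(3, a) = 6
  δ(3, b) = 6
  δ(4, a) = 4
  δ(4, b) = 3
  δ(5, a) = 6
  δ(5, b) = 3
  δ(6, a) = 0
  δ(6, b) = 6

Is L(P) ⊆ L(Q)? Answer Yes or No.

No

The string a is in L(P) but not in L(Q).
So L(P) ⊄ L(Q).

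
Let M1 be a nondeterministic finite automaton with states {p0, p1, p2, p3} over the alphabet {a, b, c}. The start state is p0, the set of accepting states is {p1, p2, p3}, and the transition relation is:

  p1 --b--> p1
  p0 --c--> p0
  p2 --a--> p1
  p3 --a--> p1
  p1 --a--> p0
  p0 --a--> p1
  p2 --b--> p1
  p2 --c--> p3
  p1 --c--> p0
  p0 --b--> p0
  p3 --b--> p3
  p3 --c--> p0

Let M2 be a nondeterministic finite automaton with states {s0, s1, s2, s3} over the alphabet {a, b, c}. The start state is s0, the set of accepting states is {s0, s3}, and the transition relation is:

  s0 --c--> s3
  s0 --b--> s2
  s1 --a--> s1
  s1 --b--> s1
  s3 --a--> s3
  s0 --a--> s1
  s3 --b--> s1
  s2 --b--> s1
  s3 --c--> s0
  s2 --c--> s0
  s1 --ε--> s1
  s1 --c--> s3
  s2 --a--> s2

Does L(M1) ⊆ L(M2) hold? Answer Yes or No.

The string a is in L(M1) but not in L(M2).
So L(M1) ⊄ L(M2).

No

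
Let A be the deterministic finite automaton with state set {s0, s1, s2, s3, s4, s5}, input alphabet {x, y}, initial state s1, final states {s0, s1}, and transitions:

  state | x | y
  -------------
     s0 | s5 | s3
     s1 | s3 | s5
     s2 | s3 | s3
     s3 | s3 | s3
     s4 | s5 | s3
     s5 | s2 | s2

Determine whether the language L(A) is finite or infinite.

finite

The useful states (reachable from s1 and able to reach an accepting state) are {s1}.
Restricted to these states the transition graph has no cycle, so every accepting path has bounded length and L is finite.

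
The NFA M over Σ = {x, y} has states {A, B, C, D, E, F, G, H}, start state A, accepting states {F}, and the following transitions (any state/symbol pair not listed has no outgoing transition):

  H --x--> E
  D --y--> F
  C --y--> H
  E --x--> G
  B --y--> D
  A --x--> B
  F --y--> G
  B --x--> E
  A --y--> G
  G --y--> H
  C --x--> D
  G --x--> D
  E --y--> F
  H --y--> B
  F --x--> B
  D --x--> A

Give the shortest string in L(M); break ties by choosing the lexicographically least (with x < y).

A breadth-first search from A reaches an accepting state first via the path A → B → E → F on input xxy.
No string of length < 3 is accepted (BFS exhausts all shorter strings without reaching an accepting state), and xxy is the lexicographically least accepting string of length 3.

xxy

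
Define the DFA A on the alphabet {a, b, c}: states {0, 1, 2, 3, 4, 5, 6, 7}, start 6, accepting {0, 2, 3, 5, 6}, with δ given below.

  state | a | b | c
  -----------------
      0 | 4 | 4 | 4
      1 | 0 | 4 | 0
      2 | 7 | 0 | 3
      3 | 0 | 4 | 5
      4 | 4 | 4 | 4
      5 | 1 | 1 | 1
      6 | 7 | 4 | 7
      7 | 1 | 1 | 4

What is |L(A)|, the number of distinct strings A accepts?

9

The useful subgraph on states {0, 1, 6, 7} is acyclic, so L(A) is finite; the longest accepting path visits 4 useful states, giving maximum string length 3.
Counting accepting paths from 6 by length: 1 of length 0, 8 of length 3. Total 9.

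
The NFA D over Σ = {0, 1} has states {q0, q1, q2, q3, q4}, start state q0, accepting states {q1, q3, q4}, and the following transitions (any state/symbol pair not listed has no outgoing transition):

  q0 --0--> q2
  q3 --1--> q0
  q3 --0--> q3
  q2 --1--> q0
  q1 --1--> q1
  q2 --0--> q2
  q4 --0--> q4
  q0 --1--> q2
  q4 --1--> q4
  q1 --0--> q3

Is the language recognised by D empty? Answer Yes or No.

The states reachable from the start state are {q0, q2}.
None of the accepting states {q1, q3, q4} is reachable, so no string is accepted and L(D) = ∅.

Yes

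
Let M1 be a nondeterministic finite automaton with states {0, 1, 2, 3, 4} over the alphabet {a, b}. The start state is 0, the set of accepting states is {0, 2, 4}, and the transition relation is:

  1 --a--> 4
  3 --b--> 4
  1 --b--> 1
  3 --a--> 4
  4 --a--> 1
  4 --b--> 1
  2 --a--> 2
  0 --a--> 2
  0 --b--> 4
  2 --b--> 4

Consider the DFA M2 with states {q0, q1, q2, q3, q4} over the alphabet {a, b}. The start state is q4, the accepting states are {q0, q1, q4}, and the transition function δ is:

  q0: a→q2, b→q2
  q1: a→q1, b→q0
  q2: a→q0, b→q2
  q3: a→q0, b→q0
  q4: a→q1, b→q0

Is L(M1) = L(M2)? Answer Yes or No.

Exploring the product automaton M1 × M2 from the start pair (0, q4), following both machines on each input symbol, reaches 4 state pairs: (0, q4), (2, q1), (4, q0), (1, q2).
M1 accepts in {0, 2, 4} and M2 accepts in {q0, q1, q4}. In every reachable pair the two components are either both accepting — (0, q4), (2, q1), (4, q0) — or both non-accepting, so no string is accepted by exactly one of the machines: L(M1) \ L(M2) and L(M2) \ L(M1) are both empty.
Hence every string is accepted by M1 iff it is accepted by M2, and the two languages coincide.

Yes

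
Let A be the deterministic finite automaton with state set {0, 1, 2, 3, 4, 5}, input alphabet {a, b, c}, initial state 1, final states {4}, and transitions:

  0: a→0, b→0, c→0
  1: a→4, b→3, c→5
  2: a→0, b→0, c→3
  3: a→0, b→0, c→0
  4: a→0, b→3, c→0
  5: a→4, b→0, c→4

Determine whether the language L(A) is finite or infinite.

finite

The useful states (reachable from 1 and able to reach an accepting state) are {1, 4, 5}.
Restricted to these states the transition graph has no cycle, so every accepting path has bounded length and L is finite.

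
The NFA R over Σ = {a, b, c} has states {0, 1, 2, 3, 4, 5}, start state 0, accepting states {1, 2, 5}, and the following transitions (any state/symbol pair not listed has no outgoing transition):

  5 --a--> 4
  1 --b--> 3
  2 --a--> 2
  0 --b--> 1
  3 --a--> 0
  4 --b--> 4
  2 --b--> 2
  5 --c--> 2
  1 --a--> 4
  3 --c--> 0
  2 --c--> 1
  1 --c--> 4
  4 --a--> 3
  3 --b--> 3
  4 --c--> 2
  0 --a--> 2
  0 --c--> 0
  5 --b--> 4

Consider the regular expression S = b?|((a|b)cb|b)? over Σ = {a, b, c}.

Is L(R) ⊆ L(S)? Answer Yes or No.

No

The string a is in L(R) but not in L(S).
So L(R) ⊄ L(S).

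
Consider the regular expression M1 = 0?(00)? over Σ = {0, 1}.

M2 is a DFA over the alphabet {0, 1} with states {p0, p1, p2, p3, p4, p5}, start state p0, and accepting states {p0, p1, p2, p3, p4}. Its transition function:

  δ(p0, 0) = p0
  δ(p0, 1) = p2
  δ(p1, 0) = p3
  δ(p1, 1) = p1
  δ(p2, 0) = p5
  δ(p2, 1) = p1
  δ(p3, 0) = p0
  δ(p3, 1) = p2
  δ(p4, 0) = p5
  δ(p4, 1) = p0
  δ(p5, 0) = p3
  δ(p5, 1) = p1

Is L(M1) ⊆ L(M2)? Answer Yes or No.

Converting the expression M1 to a DFA (subset construction, then merging equivalent states) gives the minimal DFA with states {r0, r1, r2, r3, r4}, start state r0, accepting states {r0, r1, r3, r4} and transitions r0: 0→r1, 1→r2; r1: 0→r3, 1→r2; r2: 0→r2, 1→r2; r3: 0→r4, 1→r2; r4: 0→r2, 1→r2.
Exploring the product automaton M1 × M2 from the start pair (r0, p0), following both machines on each input symbol, reaches 9 state pairs: (r0, p0), (r1, p0), (r2, p2), (r3, p0), (r2, p5), (r2, p1), (r4, p0), (r2, p3), (r2, p0).
M1 accepts in {r0, r1, r3, r4} and M2 accepts in {p0, p1, p2, p3, p4}. The reachable pairs whose M1-component is accepting are (r0, p0), (r1, p0), (r3, p0), (r4, p0); in each of them the M2-component is accepting too, so the product for L(M1) \ L(M2) (M1-component accepting, M2-component rejecting) has no reachable accepting pair and the difference is empty.
Hence every string in L(M1) is also in L(M2).

Yes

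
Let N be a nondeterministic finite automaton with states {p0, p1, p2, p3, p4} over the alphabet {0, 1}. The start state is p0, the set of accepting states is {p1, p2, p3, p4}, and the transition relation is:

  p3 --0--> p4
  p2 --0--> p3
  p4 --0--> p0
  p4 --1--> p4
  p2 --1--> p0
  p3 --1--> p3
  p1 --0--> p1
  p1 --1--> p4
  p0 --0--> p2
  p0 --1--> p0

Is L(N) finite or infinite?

infinite

State p0 is reachable from the start and can reach an accepting state, and it lies on the cycle p0 → p0.
Traversing that cycle any number of times yields accepted strings of unbounded length, so the language is infinite.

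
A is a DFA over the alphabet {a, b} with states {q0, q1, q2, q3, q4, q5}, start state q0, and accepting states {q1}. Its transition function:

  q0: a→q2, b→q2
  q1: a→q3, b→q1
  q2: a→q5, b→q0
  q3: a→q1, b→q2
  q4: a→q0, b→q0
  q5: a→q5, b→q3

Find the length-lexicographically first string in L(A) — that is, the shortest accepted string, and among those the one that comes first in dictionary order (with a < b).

aaba

A breadth-first search from q0 reaches an accepting state first via the path q0 → q2 → q5 → q3 → q1 on input aaba.
No string of length < 4 is accepted (BFS exhausts all shorter strings without reaching an accepting state), and aaba is the lexicographically least accepting string of length 4.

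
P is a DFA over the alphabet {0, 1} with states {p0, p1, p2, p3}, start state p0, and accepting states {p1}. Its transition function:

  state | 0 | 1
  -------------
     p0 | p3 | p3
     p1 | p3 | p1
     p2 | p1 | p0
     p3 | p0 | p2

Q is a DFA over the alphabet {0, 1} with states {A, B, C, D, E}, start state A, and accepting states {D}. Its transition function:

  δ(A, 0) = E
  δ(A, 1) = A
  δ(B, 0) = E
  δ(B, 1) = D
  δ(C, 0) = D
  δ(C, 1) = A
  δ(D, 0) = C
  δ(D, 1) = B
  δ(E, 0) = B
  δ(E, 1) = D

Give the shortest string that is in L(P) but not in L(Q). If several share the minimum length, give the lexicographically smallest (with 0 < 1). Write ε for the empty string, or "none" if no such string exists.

The string 010 is accepted by P but not by Q.
No shorter string lies in the difference, and 010 is the lexicographically first length-3 string in L(P) \ L(Q).

010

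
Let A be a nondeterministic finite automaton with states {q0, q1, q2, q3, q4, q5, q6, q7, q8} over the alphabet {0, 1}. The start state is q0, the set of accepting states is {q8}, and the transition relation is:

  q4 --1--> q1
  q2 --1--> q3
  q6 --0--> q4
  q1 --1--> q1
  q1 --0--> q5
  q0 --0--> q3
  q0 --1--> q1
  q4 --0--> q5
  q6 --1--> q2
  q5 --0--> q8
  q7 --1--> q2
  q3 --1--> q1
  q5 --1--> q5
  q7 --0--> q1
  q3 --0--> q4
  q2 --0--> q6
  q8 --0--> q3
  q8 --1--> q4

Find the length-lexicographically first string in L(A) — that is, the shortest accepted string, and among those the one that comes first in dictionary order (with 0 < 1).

100

A breadth-first search from q0 reaches an accepting state first via the path q0 → q1 → q5 → q8 on input 100.
No string of length < 3 is accepted (BFS exhausts all shorter strings without reaching an accepting state), and 100 is the lexicographically least accepting string of length 3.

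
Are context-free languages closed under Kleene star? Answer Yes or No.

Yes

If S₁ is the start symbol of a grammar for L, the grammar with new start symbol S and productions S → S₁S | ε generates L*.
So the context-free languages are closed under Kleene star.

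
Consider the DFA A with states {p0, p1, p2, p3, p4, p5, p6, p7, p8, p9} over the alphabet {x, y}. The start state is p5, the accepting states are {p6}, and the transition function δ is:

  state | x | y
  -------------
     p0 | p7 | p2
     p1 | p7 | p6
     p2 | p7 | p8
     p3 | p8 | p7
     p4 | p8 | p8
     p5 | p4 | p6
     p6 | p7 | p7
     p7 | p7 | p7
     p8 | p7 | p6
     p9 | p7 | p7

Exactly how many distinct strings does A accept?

The useful subgraph on states {p4, p5, p6, p8} is acyclic, so L(A) is finite; the longest accepting path visits 4 useful states, giving maximum string length 3.
Counting accepting paths from p5 by length: 1 of length 1, 2 of length 3. Total 3.

3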